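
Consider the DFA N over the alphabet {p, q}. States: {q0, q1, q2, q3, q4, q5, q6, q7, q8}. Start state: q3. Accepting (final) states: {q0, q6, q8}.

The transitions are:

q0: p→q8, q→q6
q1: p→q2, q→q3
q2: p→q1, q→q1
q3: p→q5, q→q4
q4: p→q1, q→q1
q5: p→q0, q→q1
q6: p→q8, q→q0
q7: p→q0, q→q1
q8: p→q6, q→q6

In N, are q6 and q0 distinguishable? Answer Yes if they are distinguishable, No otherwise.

First remove the unreachable states {q7}; 8 states remain.
Start with accepting vs non-accepting: {q0,q6,q8} | {q1,q2,q3,q4,q5}.
Split {q1,q2,q3,q4,q5} by δ(·,p) → {q1,q2,q3,q4} and {q5}.
Refine {q1,q2,q3,q4} on symbol p: members go to different blocks, giving {q1,q2,q4} and {q3}.
Refine {q1,q2,q4} on symbol q: members go to different blocks, giving {q2,q4} and {q1}.
The partition is now stable with 5 blocks: {q0,q6,q8} | {q2,q4} | {q5} | {q3} | {q1}.
q6 and q0 lie in the same block of the stable partition, so they are equivalent — no string distinguishes them.

No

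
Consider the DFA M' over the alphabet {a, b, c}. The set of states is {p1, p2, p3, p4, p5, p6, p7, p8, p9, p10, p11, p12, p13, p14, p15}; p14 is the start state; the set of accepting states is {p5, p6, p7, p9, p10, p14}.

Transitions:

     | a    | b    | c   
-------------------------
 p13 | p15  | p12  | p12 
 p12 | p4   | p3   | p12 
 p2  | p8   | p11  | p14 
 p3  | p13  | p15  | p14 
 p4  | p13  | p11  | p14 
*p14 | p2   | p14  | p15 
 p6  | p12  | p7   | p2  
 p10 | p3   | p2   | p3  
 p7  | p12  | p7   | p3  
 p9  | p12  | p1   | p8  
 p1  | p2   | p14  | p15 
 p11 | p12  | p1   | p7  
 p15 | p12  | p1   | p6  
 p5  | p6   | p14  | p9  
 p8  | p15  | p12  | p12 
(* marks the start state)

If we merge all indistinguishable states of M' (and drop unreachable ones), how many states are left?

7

States {p5,p9,p10} cannot be reached from the start state, so discard them.
Start with accepting vs non-accepting: {p6,p7,p14} | {p1,p2,p3,p4,p8,p11,p12,p13,p15}.
Refine {p1,p2,p3,p4,p8,p11,p12,p13,p15} on symbol b: members go to different blocks, giving {p2,p3,p4,p8,p11,p12,p13,p15} and {p1}.
Split {p2,p3,p4,p8,p11,p12,p13,p15} by δ(·,b) → {p2,p3,p4,p8,p12,p13} and {p11,p15}.
Refine {p6,p7,p14} on symbol c: members go to different blocks, giving {p6,p7} and {p14}.
Split {p2,p3,p4,p8,p12,p13} by δ(·,a) → {p2,p3,p4,p12} and {p8,p13}.
Refine {p2,p3,p4,p12} on symbol a: members go to different blocks, giving {p2,p3,p4} and {p12}.
The partition is now stable with 7 blocks: {p6,p7} | {p2,p3,p4} | {p1} | {p11,p15} | {p14} | {p8,p13} | {p12}.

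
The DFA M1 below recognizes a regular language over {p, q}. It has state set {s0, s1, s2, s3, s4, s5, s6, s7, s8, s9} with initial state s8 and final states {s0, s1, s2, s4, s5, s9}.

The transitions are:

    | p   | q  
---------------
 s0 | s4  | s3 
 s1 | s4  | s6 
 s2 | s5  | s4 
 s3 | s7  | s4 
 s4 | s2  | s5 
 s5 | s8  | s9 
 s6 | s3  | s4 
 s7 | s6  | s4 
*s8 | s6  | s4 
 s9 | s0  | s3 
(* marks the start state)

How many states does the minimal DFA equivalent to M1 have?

6

First remove the unreachable states {s1}; 9 states remain.
Initial partition by acceptance: {s0,s2,s4,s5,s9} | {s3,s6,s7,s8}.
Split {s0,s2,s4,s5,s9} by δ(·,p) → {s0,s2,s4,s9} and {s5}.
Refine {s0,s2,s4,s9} on symbol p: members go to different blocks, giving {s0,s4,s9} and {s2}.
Split {s0,s4,s9} by δ(·,p) → {s0,s9} and {s4}.
On input p, block {s0,s9} splits into {s0} and {s9}.
Stable partition: {s0} | {s3,s6,s7,s8} | {s5} | {s2} | {s4} | {s9} — 6 equivalence classes.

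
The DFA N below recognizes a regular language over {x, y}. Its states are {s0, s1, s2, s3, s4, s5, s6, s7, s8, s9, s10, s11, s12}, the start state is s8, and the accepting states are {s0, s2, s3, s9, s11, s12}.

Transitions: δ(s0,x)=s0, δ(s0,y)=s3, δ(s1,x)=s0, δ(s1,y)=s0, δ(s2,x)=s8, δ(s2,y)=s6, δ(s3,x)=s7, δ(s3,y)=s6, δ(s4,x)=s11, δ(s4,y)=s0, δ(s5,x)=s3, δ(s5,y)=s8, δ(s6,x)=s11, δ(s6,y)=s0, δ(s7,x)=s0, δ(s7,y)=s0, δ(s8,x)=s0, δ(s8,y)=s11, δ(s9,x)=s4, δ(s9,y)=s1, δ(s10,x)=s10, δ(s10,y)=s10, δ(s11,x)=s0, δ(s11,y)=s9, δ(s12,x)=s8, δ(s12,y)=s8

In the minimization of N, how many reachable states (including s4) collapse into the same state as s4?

5

States {s2,s5,s10,s12} cannot be reached from the start state, so discard them.
Start with accepting vs non-accepting: {s0,s3,s9,s11} | {s1,s4,s6,s7,s8}.
On input x, block {s0,s3,s9,s11} splits into {s0,s11} and {s3,s9}.
No further refinement is possible. Final partition (3 blocks): {s0,s11} | {s1,s4,s6,s7,s8} | {s3,s9}.
State s4 belongs to the block {s1,s4,s6,s7,s8}, which has 5 states.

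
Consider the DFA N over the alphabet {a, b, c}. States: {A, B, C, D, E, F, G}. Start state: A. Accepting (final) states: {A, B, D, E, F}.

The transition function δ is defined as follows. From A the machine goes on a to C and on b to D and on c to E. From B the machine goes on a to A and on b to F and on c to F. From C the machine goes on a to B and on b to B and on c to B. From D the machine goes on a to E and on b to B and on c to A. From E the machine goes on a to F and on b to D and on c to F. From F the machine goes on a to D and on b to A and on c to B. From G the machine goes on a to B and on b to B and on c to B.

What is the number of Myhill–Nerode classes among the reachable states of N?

States {G} cannot be reached from the start state, so discard them.
Start with accepting vs non-accepting: {A,B,D,E,F} | {C}.
Refine {A,B,D,E,F} on symbol a: members go to different blocks, giving {B,D,E,F} and {A}.
On input a, block {B,D,E,F} splits into {D,E,F} and {B}.
Refine {D,E,F} on symbol b: members go to different blocks, giving {D} and {E} and {F}.
No further refinement is possible. Final partition (6 blocks): {D} | {C} | {A} | {B} | {E} | {F}.

6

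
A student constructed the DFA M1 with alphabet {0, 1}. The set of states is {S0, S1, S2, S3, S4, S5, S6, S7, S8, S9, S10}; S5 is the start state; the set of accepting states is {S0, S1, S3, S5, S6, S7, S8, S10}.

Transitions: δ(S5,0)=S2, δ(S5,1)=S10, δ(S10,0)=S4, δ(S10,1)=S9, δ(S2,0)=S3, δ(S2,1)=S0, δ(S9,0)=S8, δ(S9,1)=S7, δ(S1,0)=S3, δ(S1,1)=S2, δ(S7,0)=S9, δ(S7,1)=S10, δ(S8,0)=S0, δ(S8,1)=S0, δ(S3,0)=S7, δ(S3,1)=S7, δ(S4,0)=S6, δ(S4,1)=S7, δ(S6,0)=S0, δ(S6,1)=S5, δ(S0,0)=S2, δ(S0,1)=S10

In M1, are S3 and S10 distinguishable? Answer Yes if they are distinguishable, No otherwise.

Yes

States {S1} cannot be reached from the start state, so discard them.
Start with accepting vs non-accepting: {S0,S3,S5,S6,S7,S8,S10} | {S2,S4,S9}.
Refine {S0,S3,S5,S6,S7,S8,S10} on symbol 0: members go to different blocks, giving {S0,S5,S7,S10} and {S3,S6,S8}.
On input 1, block {S0,S5,S7,S10} splits into {S0,S5,S7} and {S10}.
The partition is now stable with 4 blocks: {S0,S5,S7} | {S2,S4,S9} | {S3,S6,S8} | {S10}.
S3 and S10 end up in different blocks, so they are distinguishable. For instance, the string '0' is accepted from only S3.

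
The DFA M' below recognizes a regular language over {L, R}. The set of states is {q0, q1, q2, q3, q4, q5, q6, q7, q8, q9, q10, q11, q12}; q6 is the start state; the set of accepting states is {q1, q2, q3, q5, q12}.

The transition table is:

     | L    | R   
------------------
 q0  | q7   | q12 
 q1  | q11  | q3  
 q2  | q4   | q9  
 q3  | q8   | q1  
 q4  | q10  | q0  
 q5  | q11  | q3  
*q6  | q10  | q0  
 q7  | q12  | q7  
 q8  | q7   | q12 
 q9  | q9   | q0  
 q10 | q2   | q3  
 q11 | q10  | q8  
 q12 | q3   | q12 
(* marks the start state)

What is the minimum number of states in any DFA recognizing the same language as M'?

Reachable states from the start: {q0,q1,q2,q3,q4,q6,q7,q8,q9,q10,q11,q12}. Unreachable: {q5} — drop them.
P0 = {q1,q2,q3,q12} | {q0,q4,q6,q7,q8,q9,q10,q11}.
Refine {q1,q2,q3,q12} on symbol L: members go to different blocks, giving {q1,q2,q3} and {q12}.
Split {q1,q2,q3} by δ(·,R) → {q1,q3} and {q2}.
Refine {q0,q4,q6,q7,q8,q9,q10,q11} on symbol L: members go to different blocks, giving {q0,q4,q6,q8,q9,q11} and {q7} and {q10}.
On input L, block {q0,q4,q6,q8,q9,q11} splits into {q4,q6,q11} and {q0,q8} and {q9}.
Split {q1,q3} by δ(·,L) → {q1} and {q3}.
No further refinement is possible. Final partition (9 blocks): {q1} | {q4,q6,q11} | {q12} | {q2} | {q7} | {q10} | {q0,q8} | {q9} | {q3}.

9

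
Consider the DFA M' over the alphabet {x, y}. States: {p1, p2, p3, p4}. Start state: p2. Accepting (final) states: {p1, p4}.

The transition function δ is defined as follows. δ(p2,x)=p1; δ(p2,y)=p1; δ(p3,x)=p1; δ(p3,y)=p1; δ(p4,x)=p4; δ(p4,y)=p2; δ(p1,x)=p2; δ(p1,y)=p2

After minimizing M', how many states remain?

Reachable states from the start: {p1,p2}. Unreachable: {p3,p4} — drop them.
Start with accepting vs non-accepting: {p1} | {p2}.
No further refinement is possible. Final partition (2 blocks): {p1} | {p2}.

2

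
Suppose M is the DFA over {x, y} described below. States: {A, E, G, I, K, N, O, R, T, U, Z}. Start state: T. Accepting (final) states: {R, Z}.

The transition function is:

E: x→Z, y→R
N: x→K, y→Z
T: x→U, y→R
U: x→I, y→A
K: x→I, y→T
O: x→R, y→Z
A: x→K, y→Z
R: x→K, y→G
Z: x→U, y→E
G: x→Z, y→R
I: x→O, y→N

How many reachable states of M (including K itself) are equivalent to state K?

Every state is reachable, so we keep all 11.
P0 = {R,Z} | {A,E,G,I,K,N,O,T,U}.
Split {A,E,G,I,K,N,O,T,U} by δ(·,x) → {A,I,K,N,T,U} and {E,G,O}.
Split {A,I,K,N,T,U} by δ(·,x) → {A,K,N,T,U} and {I}.
Refine {A,K,N,T,U} on symbol x: members go to different blocks, giving {A,N,T} and {K,U}.
The partition is now stable with 5 blocks: {R,Z} | {A,N,T} | {E,G,O} | {I} | {K,U}.
The equivalence class containing K is {K,U}, of size 2.

2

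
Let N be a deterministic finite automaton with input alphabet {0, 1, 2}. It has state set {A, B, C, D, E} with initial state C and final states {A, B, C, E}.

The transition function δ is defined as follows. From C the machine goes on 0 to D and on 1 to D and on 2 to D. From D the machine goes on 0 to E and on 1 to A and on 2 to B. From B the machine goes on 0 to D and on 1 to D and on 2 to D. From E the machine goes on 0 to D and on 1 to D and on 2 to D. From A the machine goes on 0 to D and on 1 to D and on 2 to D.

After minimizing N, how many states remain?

Initial partition by acceptance: {A,B,C,E} | {D}.
Stable partition: {A,B,C,E} | {D} — 2 equivalence classes.

2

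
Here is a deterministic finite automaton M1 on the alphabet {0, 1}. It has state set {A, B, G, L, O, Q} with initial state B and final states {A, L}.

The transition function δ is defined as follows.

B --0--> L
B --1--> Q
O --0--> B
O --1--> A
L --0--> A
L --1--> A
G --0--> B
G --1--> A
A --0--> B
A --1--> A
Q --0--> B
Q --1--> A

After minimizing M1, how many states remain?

First remove the unreachable states {G,O}; 4 states remain.
P0 = {A,L} | {B,Q}.
Split {A,L} by δ(·,0) → {L} and {A}.
On input 0, block {B,Q} splits into {B} and {Q}.
The partition is now stable with 4 blocks: {L} | {B} | {A} | {Q}.

4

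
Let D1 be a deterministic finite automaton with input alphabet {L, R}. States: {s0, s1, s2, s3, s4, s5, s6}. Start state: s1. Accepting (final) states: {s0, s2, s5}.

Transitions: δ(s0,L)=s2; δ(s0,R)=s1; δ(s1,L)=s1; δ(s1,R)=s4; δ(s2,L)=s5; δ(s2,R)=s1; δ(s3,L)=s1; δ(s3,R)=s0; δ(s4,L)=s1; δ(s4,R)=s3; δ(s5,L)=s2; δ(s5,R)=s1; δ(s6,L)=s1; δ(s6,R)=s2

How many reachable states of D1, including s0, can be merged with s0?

Reachable states from the start: {s0,s1,s2,s3,s4,s5}. Unreachable: {s6} — drop them.
P0 = {s0,s2,s5} | {s1,s3,s4}.
On input R, block {s1,s3,s4} splits into {s1,s4} and {s3}.
Split {s1,s4} by δ(·,R) → {s1} and {s4}.
The partition is now stable with 4 blocks: {s0,s2,s5} | {s1} | {s3} | {s4}.
The equivalence class containing s0 is {s0,s2,s5}, of size 3.

3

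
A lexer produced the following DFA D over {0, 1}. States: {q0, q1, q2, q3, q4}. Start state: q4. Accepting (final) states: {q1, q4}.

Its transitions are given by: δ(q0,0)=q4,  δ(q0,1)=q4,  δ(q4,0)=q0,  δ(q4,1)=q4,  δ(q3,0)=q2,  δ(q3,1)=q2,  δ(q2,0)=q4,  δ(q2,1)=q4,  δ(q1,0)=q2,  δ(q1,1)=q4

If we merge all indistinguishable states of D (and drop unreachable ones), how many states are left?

Reachable states from the start: {q0,q4}. Unreachable: {q1,q2,q3} — drop them.
P0 = {q4} | {q0}.
The partition is now stable with 2 blocks: {q4} | {q0}.

2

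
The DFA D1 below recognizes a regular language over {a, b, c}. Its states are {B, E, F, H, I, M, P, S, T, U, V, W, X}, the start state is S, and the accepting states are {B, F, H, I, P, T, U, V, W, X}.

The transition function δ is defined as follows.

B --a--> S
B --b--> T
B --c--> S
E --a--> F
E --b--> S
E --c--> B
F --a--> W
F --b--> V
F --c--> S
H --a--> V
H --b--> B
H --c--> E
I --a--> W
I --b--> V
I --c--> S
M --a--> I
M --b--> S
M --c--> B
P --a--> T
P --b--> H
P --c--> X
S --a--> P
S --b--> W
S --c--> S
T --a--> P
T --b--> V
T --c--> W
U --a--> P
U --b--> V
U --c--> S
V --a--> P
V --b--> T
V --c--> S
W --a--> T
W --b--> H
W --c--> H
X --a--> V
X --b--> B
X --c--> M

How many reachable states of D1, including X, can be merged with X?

2

First remove the unreachable states {U}; 12 states remain.
Initial partition by acceptance: {B,F,H,I,P,T,V,W,X} | {E,M,S}.
Refine {B,F,H,I,P,T,V,W,X} on symbol a: members go to different blocks, giving {F,H,I,P,T,V,W,X} and {B}.
On input b, block {F,H,I,P,T,V,W,X} splits into {F,I,P,T,V,W} and {H,X}.
On input b, block {F,I,P,T,V,W} splits into {F,I,T,V} and {P,W}.
Split {F,I,T,V} by δ(·,c) → {F,I,V} and {T}.
On input b, block {F,I,V} splits into {F,I} and {V}.
On input a, block {E,M,S} splits into {E,M} and {S}.
No further refinement is possible. Final partition (8 blocks): {F,I} | {E,M} | {B} | {H,X} | {P,W} | {T} | {V} | {S}.
State X belongs to the block {H,X}, which has 2 states.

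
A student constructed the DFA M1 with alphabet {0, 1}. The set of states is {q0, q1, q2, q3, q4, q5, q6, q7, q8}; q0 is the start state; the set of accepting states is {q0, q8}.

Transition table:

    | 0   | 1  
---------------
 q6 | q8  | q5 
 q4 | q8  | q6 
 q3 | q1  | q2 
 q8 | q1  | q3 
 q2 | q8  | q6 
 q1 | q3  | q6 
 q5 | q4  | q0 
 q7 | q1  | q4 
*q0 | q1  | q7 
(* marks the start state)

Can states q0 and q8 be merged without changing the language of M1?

Yes

All states are reachable from the start state.
Initial partition by acceptance: {q0,q8} | {q1,q2,q3,q4,q5,q6,q7}.
On input 0, block {q1,q2,q3,q4,q5,q6,q7} splits into {q1,q3,q5,q7} and {q2,q4,q6}.
On input 0, block {q1,q3,q5,q7} splits into {q1,q3,q7} and {q5}.
On input 1, block {q2,q4,q6} splits into {q2,q4} and {q6}.
On input 1, block {q1,q3,q7} splits into {q3,q7} and {q1}.
Stable partition: {q0,q8} | {q3,q7} | {q2,q4} | {q5} | {q6} | {q1} — 6 equivalence classes.
q0 and q8 lie in the same block of the stable partition, so they are equivalent — no string distinguishes them.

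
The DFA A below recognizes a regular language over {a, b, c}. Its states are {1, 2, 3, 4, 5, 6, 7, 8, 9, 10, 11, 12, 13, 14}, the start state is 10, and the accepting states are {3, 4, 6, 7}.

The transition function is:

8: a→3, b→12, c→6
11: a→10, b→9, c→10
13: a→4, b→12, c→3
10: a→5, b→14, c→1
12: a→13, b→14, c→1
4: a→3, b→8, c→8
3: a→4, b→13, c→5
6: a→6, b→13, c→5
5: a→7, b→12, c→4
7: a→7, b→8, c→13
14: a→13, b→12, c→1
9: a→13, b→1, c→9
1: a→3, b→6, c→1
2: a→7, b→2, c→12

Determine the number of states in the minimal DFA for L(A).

States {2,9,11} cannot be reached from the start state, so discard them.
Start with accepting vs non-accepting: {3,4,6,7} | {1,5,8,10,12,13,14}.
Refine {1,5,8,10,12,13,14} on symbol a: members go to different blocks, giving {1,5,8,13} and {10,12,14}.
Split {1,5,8,13} by δ(·,b) → {5,8,13} and {1}.
No further refinement is possible. Final partition (4 blocks): {3,4,6,7} | {5,8,13} | {10,12,14} | {1}.

4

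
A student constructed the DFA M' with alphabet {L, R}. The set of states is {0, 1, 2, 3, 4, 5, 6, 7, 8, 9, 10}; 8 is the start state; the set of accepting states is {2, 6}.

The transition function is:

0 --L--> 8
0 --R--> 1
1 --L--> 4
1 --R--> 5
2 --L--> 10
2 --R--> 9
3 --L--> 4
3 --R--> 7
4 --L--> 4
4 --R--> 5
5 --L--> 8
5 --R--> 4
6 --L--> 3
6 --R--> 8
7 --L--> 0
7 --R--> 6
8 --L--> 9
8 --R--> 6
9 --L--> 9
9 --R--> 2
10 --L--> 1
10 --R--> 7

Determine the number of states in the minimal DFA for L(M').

All states are reachable from the start state.
P0 = {2,6} | {0,1,3,4,5,7,8,9,10}.
Refine {0,1,3,4,5,7,8,9,10} on symbol R: members go to different blocks, giving {0,1,3,4,5,10} and {7,8,9}.
Refine {0,1,3,4,5,10} on symbol L: members go to different blocks, giving {1,3,4,10} and {0,5}.
On input R, block {1,3,4,10} splits into {1,4} and {3,10}.
Refine {7,8,9} on symbol L: members go to different blocks, giving {8,9} and {7}.
The partition is now stable with 6 blocks: {2,6} | {1,4} | {8,9} | {0,5} | {3,10} | {7}.

6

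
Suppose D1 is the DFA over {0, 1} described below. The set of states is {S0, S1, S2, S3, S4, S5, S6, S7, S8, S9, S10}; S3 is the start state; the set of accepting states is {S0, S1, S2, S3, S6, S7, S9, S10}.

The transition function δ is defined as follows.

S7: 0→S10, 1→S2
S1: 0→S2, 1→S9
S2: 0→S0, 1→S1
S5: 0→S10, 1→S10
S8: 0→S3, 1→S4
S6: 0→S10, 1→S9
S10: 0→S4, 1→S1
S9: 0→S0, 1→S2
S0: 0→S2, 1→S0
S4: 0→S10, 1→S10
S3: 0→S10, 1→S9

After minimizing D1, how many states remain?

Reachable states from the start: {S0,S1,S2,S3,S4,S9,S10}. Unreachable: {S5,S6,S7,S8} — drop them.
Initial partition by acceptance: {S0,S1,S2,S3,S9,S10} | {S4}.
Refine {S0,S1,S2,S3,S9,S10} on symbol 0: members go to different blocks, giving {S0,S1,S2,S3,S9} and {S10}.
Split {S0,S1,S2,S3,S9} by δ(·,0) → {S0,S1,S2,S9} and {S3}.
The partition is now stable with 4 blocks: {S0,S1,S2,S9} | {S4} | {S10} | {S3}.

4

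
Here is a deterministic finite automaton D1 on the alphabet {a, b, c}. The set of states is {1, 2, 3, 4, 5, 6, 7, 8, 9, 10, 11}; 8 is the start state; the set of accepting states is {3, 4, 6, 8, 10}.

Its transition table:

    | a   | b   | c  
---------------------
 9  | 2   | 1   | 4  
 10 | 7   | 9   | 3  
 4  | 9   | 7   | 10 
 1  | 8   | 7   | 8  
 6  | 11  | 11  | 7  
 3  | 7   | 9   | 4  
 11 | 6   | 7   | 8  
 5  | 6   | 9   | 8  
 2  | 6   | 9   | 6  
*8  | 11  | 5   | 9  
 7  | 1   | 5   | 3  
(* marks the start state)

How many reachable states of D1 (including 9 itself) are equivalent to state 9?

All states are reachable from the start state.
P0 = {3,4,6,8,10} | {1,2,5,7,9,11}.
On input c, block {3,4,6,8,10} splits into {3,4,10} and {6,8}.
Split {1,2,5,7,9,11} by δ(·,a) → {1,2,5,11} and {7,9}.
The partition is now stable with 4 blocks: {3,4,10} | {1,2,5,11} | {6,8} | {7,9}.
The equivalence class containing 9 is {7,9}, of size 2.

2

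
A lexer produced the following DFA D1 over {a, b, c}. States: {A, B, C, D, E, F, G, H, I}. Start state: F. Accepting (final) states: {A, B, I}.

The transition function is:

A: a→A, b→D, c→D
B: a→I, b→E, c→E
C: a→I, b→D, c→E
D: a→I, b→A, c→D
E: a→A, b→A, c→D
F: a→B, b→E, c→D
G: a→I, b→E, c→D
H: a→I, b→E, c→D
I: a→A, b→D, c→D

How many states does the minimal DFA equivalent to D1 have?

3

Reachable states from the start: {A,B,D,E,F,I}. Unreachable: {C,G,H} — drop them.
P0 = {A,B,I} | {D,E,F}.
Refine {D,E,F} on symbol b: members go to different blocks, giving {D,E} and {F}.
No further refinement is possible. Final partition (3 blocks): {A,B,I} | {D,E} | {F}.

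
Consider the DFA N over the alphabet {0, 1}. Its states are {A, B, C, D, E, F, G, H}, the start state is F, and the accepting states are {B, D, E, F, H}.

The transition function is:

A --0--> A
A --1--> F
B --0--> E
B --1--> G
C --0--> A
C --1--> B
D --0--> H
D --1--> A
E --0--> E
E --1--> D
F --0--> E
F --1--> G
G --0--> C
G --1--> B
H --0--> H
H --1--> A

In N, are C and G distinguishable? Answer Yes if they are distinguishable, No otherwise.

No

P0 = {B,D,E,F,H} | {A,C,G}.
Refine {B,D,E,F,H} on symbol 1: members go to different blocks, giving {B,D,F,H} and {E}.
Refine {B,D,F,H} on symbol 0: members go to different blocks, giving {B,F} and {D,H}.
No further refinement is possible. Final partition (4 blocks): {B,F} | {A,C,G} | {E} | {D,H}.
C and G lie in the same block of the stable partition, so they are equivalent — no string distinguishes them.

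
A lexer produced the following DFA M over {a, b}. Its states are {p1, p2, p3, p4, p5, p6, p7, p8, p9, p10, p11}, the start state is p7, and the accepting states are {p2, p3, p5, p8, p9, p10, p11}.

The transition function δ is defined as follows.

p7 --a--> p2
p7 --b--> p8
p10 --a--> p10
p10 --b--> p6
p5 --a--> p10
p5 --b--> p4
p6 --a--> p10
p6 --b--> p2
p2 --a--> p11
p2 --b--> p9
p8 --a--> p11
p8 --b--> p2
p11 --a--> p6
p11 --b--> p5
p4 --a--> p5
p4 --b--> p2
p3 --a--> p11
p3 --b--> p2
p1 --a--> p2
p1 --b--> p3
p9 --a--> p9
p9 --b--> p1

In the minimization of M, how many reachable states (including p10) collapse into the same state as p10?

2

All states are reachable from the start state.
Initial partition by acceptance: {p2,p3,p5,p8,p9,p10,p11} | {p1,p4,p6,p7}.
Refine {p2,p3,p5,p8,p9,p10,p11} on symbol a: members go to different blocks, giving {p2,p3,p5,p8,p9,p10} and {p11}.
Refine {p2,p3,p5,p8,p9,p10} on symbol a: members go to different blocks, giving {p2,p3,p8} and {p5,p9,p10}.
Refine {p2,p3,p8} on symbol b: members go to different blocks, giving {p3,p8} and {p2}.
Split {p1,p4,p6,p7} by δ(·,a) → {p1,p7} and {p4,p6}.
Split {p5,p9,p10} by δ(·,b) → {p5,p10} and {p9}.
Stable partition: {p3,p8} | {p1,p7} | {p11} | {p5,p10} | {p2} | {p4,p6} | {p9} — 7 equivalence classes.
State p10 belongs to the block {p5,p10}, which has 2 states.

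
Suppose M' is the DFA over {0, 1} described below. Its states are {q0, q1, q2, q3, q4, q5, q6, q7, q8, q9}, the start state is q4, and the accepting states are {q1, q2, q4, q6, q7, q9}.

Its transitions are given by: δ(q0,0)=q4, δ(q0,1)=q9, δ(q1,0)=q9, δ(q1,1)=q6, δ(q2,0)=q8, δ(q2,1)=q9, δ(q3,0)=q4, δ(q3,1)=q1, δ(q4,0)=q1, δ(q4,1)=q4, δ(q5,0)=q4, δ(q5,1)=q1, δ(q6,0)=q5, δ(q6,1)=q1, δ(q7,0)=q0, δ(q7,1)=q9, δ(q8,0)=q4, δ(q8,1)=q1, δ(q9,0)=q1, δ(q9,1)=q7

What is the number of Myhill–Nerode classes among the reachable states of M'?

4

Reachable states from the start: {q0,q1,q4,q5,q6,q7,q9}. Unreachable: {q2,q3,q8} — drop them.
P0 = {q1,q4,q6,q7,q9} | {q0,q5}.
Refine {q1,q4,q6,q7,q9} on symbol 0: members go to different blocks, giving {q1,q4,q9} and {q6,q7}.
On input 1, block {q1,q4,q9} splits into {q1,q9} and {q4}.
No further refinement is possible. Final partition (4 blocks): {q1,q9} | {q0,q5} | {q6,q7} | {q4}.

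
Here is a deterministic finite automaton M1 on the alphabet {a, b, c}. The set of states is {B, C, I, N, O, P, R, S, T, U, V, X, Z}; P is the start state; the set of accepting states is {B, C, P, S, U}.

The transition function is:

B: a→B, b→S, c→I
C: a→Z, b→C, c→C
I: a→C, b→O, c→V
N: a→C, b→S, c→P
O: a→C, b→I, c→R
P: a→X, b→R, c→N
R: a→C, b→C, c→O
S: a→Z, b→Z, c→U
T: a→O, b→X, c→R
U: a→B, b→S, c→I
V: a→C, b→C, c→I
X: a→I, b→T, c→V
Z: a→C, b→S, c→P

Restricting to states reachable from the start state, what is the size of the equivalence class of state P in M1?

All states are reachable from the start state.
Start with accepting vs non-accepting: {B,C,P,S,U} | {I,N,O,R,T,V,X,Z}.
Split {B,C,P,S,U} by δ(·,a) → {C,P,S} and {B,U}.
On input b, block {C,P,S} splits into {P,S} and {C}.
Split {P,S} by δ(·,c) → {S} and {P}.
Refine {I,N,O,R,T,V,X,Z} on symbol a: members go to different blocks, giving {I,N,O,R,V,Z} and {T,X}.
Split {I,N,O,R,V,Z} by δ(·,b) → {N,Z} and {R,V} and {I,O}.
No further refinement is possible. Final partition (8 blocks): {S} | {N,Z} | {B,U} | {C} | {P} | {T,X} | {R,V} | {I,O}.
The equivalence class containing P is {P}, of size 1.

1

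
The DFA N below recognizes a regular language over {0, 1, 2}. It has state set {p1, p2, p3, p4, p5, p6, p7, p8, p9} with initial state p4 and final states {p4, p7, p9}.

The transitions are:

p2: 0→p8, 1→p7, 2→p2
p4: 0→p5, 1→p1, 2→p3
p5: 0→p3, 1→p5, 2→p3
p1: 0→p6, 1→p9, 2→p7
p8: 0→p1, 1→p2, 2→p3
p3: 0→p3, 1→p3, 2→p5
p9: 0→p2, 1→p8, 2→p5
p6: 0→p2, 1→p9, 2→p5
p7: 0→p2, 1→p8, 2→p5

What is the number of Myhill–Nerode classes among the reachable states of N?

Start with accepting vs non-accepting: {p4,p7,p9} | {p1,p2,p3,p5,p6,p8}.
Refine {p1,p2,p3,p5,p6,p8} on symbol 1: members go to different blocks, giving {p1,p2,p6} and {p3,p5,p8}.
Split {p4,p7,p9} by δ(·,0) → {p7,p9} and {p4}.
Refine {p1,p2,p6} on symbol 0: members go to different blocks, giving {p1,p6} and {p2}.
On input 0, block {p1,p6} splits into {p1} and {p6}.
Refine {p3,p5,p8} on symbol 0: members go to different blocks, giving {p3,p5} and {p8}.
No further refinement is possible. Final partition (7 blocks): {p7,p9} | {p1} | {p3,p5} | {p4} | {p2} | {p6} | {p8}.

7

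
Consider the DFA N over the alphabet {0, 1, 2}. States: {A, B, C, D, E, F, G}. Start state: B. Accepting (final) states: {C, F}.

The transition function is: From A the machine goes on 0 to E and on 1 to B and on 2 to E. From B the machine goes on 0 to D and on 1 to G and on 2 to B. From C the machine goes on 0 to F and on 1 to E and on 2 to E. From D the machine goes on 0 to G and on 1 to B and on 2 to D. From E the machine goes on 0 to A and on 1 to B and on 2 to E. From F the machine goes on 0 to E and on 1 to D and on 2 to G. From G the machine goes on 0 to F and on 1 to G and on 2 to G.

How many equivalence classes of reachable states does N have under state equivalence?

5

Reachable states from the start: {A,B,D,E,F,G}. Unreachable: {C} — drop them.
P0 = {F} | {A,B,D,E,G}.
On input 0, block {A,B,D,E,G} splits into {A,B,D,E} and {G}.
On input 0, block {A,B,D,E} splits into {A,B,E} and {D}.
On input 0, block {A,B,E} splits into {A,E} and {B}.
The partition is now stable with 5 blocks: {F} | {A,E} | {G} | {D} | {B}.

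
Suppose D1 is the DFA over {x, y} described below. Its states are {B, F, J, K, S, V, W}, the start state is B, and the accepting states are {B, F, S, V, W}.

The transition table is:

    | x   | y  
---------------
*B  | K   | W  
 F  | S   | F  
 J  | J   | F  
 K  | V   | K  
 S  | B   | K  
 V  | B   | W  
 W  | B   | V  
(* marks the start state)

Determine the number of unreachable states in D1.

3

Starting at B and following transitions, the reachable set is {B, K, V, W}. That leaves F, J, S unreachable — 3 in total.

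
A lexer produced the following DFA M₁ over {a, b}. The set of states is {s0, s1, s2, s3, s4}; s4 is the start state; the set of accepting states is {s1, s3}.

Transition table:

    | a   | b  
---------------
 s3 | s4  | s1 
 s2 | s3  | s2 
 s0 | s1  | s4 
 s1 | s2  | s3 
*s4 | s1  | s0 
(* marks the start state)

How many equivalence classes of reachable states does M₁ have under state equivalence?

2

Start with accepting vs non-accepting: {s1,s3} | {s0,s2,s4}.
Stable partition: {s1,s3} | {s0,s2,s4} — 2 equivalence classes.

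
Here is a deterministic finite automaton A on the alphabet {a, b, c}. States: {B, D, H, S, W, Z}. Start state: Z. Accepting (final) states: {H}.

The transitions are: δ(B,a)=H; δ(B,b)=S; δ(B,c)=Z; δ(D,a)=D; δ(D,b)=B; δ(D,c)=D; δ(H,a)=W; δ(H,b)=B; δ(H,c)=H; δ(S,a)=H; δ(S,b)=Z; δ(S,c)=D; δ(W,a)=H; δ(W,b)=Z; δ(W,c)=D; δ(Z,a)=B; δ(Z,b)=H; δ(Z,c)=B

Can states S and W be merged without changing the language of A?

Every state is reachable, so we keep all 6.
Start with accepting vs non-accepting: {H} | {B,D,S,W,Z}.
On input a, block {B,D,S,W,Z} splits into {B,S,W} and {D,Z}.
Refine {B,S,W} on symbol b: members go to different blocks, giving {S,W} and {B}.
On input a, block {D,Z} splits into {Z} and {D}.
The partition is now stable with 5 blocks: {H} | {S,W} | {Z} | {B} | {D}.
S and W lie in the same block of the stable partition, so they are equivalent — no string distinguishes them.

Yes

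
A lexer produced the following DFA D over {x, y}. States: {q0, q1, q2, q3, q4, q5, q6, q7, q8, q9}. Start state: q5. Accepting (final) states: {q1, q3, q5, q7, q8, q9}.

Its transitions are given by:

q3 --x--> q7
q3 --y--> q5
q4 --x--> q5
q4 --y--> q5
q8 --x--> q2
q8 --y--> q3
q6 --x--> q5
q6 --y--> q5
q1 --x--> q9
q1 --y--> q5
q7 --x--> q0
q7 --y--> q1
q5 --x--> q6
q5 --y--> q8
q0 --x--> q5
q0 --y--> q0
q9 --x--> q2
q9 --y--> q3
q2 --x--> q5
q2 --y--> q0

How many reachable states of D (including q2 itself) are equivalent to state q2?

2

Reachable states from the start: {q0,q1,q2,q3,q5,q6,q7,q8,q9}. Unreachable: {q4} — drop them.
Start with accepting vs non-accepting: {q1,q3,q5,q7,q8,q9} | {q0,q2,q6}.
On input x, block {q1,q3,q5,q7,q8,q9} splits into {q5,q7,q8,q9} and {q1,q3}.
Refine {q5,q7,q8,q9} on symbol y: members go to different blocks, giving {q7,q8,q9} and {q5}.
On input y, block {q0,q2,q6} splits into {q0,q2} and {q6}.
The partition is now stable with 5 blocks: {q7,q8,q9} | {q0,q2} | {q1,q3} | {q5} | {q6}.
The equivalence class containing q2 is {q0,q2}, of size 2.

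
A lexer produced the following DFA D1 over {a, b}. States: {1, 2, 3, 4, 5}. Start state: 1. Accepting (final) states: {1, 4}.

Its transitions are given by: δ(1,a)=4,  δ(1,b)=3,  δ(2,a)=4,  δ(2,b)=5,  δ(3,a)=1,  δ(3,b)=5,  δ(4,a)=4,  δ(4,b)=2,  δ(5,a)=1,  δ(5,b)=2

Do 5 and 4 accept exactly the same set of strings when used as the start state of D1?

All states are reachable from the start state.
Start with accepting vs non-accepting: {1,4} | {2,3,5}.
The partition is now stable with 2 blocks: {1,4} | {2,3,5}.
5 and 4 end up in different blocks, so they are distinguishable. For instance, the string 'ε' is accepted from only 4.

No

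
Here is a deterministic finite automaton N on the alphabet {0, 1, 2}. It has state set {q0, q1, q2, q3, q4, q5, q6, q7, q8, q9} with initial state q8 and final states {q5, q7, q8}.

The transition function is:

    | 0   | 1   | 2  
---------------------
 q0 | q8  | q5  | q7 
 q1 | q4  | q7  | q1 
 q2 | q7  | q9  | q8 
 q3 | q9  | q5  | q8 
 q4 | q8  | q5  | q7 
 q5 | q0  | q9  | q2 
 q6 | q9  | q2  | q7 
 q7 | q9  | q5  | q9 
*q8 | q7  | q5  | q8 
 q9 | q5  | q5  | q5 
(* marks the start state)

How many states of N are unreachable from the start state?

4

No path from q8 leads to q1, q3, q4, q6; the other 6 states are all reachable.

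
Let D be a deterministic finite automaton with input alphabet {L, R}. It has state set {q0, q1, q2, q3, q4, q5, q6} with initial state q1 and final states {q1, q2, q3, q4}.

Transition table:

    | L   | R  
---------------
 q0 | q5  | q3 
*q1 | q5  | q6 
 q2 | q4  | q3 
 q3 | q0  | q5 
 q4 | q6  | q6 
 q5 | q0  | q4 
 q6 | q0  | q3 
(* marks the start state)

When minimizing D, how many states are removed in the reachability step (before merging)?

Starting at q1 and following transitions, the reachable set is {q0, q1, q3, q4, q5, q6}. That leaves q2 unreachable — 1 in total.

1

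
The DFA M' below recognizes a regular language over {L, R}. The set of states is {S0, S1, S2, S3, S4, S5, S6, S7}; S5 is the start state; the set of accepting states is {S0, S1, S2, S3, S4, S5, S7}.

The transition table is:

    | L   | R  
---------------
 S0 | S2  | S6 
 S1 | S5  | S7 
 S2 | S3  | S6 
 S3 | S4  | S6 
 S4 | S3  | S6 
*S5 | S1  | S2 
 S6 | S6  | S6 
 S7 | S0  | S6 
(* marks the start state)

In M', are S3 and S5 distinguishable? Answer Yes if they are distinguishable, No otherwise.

Every state is reachable, so we keep all 8.
Start with accepting vs non-accepting: {S0,S1,S2,S3,S4,S5,S7} | {S6}.
On input R, block {S0,S1,S2,S3,S4,S5,S7} splits into {S0,S2,S3,S4,S7} and {S1,S5}.
The partition is now stable with 3 blocks: {S0,S2,S3,S4,S7} | {S6} | {S1,S5}.
S3 and S5 end up in different blocks, so they are distinguishable. For instance, the string 'R' is accepted from only S5.

Yes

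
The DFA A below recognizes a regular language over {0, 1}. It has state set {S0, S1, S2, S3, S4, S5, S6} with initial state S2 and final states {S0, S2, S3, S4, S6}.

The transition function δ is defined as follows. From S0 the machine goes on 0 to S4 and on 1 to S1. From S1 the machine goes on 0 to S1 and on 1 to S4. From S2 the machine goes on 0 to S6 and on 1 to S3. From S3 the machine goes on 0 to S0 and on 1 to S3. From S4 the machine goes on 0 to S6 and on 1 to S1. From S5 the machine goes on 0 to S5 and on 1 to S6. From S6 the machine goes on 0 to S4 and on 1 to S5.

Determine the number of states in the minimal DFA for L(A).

3

P0 = {S0,S2,S3,S4,S6} | {S1,S5}.
Refine {S0,S2,S3,S4,S6} on symbol 1: members go to different blocks, giving {S0,S4,S6} and {S2,S3}.
No further refinement is possible. Final partition (3 blocks): {S0,S4,S6} | {S1,S5} | {S2,S3}.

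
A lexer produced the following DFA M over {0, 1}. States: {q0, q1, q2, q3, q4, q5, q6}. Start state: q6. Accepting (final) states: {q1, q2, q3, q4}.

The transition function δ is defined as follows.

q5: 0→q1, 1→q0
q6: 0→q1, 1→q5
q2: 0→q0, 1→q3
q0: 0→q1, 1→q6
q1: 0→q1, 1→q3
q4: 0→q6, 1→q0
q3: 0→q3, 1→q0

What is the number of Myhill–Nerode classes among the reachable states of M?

States {q2,q4} cannot be reached from the start state, so discard them.
Initial partition by acceptance: {q1,q3} | {q0,q5,q6}.
On input 1, block {q1,q3} splits into {q1} and {q3}.
The partition is now stable with 3 blocks: {q1} | {q0,q5,q6} | {q3}.

3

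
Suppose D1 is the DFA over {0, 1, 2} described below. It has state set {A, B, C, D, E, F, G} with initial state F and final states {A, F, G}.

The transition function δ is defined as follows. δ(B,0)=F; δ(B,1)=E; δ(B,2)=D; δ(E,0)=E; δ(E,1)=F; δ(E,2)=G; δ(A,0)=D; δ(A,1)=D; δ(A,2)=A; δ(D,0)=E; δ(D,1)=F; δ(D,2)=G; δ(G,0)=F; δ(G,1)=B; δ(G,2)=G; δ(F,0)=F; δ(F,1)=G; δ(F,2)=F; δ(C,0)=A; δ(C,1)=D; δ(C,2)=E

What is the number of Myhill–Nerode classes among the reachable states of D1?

4

First remove the unreachable states {A,C}; 5 states remain.
Initial partition by acceptance: {F,G} | {B,D,E}.
Split {F,G} by δ(·,1) → {F} and {G}.
On input 0, block {B,D,E} splits into {D,E} and {B}.
No further refinement is possible. Final partition (4 blocks): {F} | {D,E} | {G} | {B}.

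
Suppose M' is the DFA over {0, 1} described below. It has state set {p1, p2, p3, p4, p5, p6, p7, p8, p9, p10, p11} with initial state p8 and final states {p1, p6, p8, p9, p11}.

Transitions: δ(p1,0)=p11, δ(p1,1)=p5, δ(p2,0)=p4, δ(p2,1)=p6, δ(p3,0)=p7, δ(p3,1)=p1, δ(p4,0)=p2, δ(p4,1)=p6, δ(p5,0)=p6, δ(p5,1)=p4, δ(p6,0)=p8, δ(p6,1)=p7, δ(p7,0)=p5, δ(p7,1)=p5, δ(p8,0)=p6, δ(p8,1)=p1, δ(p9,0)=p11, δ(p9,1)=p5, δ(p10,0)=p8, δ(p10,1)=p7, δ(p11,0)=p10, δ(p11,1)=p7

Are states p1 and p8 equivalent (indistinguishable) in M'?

First remove the unreachable states {p3,p9}; 9 states remain.
Initial partition by acceptance: {p1,p6,p8,p11} | {p2,p4,p5,p7,p10}.
Split {p1,p6,p8,p11} by δ(·,0) → {p1,p6,p8} and {p11}.
Split {p1,p6,p8} by δ(·,0) → {p6,p8} and {p1}.
Split {p6,p8} by δ(·,1) → {p6} and {p8}.
Split {p2,p4,p5,p7,p10} by δ(·,0) → {p2,p4,p7} and {p5} and {p10}.
Split {p2,p4,p7} by δ(·,0) → {p2,p4} and {p7}.
No further refinement is possible. Final partition (8 blocks): {p6} | {p2,p4} | {p11} | {p1} | {p8} | {p5} | {p10} | {p7}.
p1 and p8 end up in different blocks, so they are distinguishable. For instance, the string '1' is accepted from only p8.

No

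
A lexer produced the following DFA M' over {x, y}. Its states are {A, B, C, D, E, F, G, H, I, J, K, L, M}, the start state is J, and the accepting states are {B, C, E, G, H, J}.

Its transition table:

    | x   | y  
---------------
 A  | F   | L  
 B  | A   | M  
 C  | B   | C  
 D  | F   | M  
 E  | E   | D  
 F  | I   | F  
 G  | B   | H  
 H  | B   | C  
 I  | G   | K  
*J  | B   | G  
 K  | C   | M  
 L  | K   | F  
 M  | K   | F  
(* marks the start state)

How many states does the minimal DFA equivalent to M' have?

Reachable states from the start: {A,B,C,F,G,H,I,J,K,L,M}. Unreachable: {D,E} — drop them.
P0 = {B,C,G,H,J} | {A,F,I,K,L,M}.
Refine {B,C,G,H,J} on symbol x: members go to different blocks, giving {C,G,H,J} and {B}.
Refine {A,F,I,K,L,M} on symbol x: members go to different blocks, giving {A,F,L,M} and {I,K}.
On input x, block {A,F,L,M} splits into {F,L,M} and {A}.
Split {I,K} by δ(·,y) → {I} and {K}.
On input x, block {F,L,M} splits into {L,M} and {F}.
The partition is now stable with 7 blocks: {C,G,H,J} | {L,M} | {B} | {I} | {A} | {K} | {F}.

7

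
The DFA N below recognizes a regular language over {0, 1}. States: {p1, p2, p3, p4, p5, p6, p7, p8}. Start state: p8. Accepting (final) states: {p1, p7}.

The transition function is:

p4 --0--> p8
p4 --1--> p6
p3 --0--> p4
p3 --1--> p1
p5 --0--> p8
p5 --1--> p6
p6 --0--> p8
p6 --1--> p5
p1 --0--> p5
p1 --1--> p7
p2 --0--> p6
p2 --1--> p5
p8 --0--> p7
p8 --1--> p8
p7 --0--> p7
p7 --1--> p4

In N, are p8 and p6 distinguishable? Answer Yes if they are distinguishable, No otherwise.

Yes

First remove the unreachable states {p1,p2,p3}; 5 states remain.
Initial partition by acceptance: {p7} | {p4,p5,p6,p8}.
Split {p4,p5,p6,p8} by δ(·,0) → {p4,p5,p6} and {p8}.
The partition is now stable with 3 blocks: {p7} | {p4,p5,p6} | {p8}.
p8 and p6 end up in different blocks, so they are distinguishable. For instance, the string '0' is accepted from only p8.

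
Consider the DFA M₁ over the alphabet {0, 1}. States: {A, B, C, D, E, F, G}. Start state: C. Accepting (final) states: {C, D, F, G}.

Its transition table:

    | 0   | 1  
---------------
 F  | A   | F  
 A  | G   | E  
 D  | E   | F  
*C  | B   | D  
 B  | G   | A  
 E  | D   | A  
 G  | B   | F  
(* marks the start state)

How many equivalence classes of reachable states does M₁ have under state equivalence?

2

All states are reachable from the start state.
Initial partition by acceptance: {C,D,F,G} | {A,B,E}.
Stable partition: {C,D,F,G} | {A,B,E} — 2 equivalence classes.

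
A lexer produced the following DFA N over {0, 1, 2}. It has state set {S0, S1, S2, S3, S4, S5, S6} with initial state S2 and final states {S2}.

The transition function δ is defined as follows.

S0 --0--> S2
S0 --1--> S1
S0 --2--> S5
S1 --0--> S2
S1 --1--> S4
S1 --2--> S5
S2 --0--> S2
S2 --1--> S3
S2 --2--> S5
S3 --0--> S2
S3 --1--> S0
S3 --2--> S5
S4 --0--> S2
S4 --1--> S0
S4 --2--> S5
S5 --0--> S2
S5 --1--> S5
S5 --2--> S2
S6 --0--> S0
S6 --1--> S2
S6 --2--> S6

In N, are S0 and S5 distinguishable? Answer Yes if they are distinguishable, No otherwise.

Yes

First remove the unreachable states {S6}; 6 states remain.
P0 = {S2} | {S0,S1,S3,S4,S5}.
On input 2, block {S0,S1,S3,S4,S5} splits into {S0,S1,S3,S4} and {S5}.
The partition is now stable with 3 blocks: {S2} | {S0,S1,S3,S4} | {S5}.
S0 and S5 end up in different blocks, so they are distinguishable. For instance, the string '2' is accepted from only S5.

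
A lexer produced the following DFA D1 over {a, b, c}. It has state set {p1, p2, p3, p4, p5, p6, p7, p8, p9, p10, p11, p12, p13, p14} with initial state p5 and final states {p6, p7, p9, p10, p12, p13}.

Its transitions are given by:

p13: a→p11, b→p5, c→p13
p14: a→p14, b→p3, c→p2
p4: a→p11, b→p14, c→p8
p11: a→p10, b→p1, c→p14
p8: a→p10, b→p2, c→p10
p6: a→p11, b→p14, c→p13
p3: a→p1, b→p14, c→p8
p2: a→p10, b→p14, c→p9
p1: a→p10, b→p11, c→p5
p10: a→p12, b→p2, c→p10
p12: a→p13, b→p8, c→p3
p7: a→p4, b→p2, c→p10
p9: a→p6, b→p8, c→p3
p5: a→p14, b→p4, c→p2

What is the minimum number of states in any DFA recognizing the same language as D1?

First remove the unreachable states {p7}; 13 states remain.
Initial partition by acceptance: {p6,p9,p10,p12,p13} | {p1,p2,p3,p4,p5,p8,p11,p14}.
Refine {p6,p9,p10,p12,p13} on symbol a: members go to different blocks, giving {p9,p10,p12} and {p6,p13}.
On input a, block {p9,p10,p12} splits into {p9,p12} and {p10}.
On input a, block {p1,p2,p3,p4,p5,p8,p11,p14} splits into {p1,p2,p8,p11} and {p3,p4,p5,p14}.
On input b, block {p1,p2,p8,p11} splits into {p1,p8,p11} and {p2}.
On input b, block {p1,p8,p11} splits into {p1,p11} and {p8}.
On input a, block {p3,p4,p5,p14} splits into {p3,p4} and {p5,p14}.
The partition is now stable with 8 blocks: {p9,p12} | {p1,p11} | {p6,p13} | {p10} | {p3,p4} | {p2} | {p8} | {p5,p14}.

8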